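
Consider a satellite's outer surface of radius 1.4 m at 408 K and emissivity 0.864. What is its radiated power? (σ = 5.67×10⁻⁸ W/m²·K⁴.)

A = 4πr² = 4π × (1.4)² = 24.6 m².
Stefan–Boltzmann: P = εσAT⁴ = 0.864 × 5.67×10⁻⁸ × 24.6 × (408)⁴ = 0.864 × 5.67×10⁻⁸ × 24.6 × 2.77×10^10.
P = 33400 W.

P ≈ 33400 W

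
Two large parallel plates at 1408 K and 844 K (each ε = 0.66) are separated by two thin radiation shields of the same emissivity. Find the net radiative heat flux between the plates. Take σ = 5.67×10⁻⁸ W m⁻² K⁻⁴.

Each of the 3 gaps contributes resistance (2/ε − 1) = 2/0.66 − 1 = 2.030; total = 6.091.
q = σ(T₁⁴ − T₂⁴) / 6.091 = 5.67×10⁻⁸ × 3.42×10^12 / 6.091 = 31900 W/m².

q ≈ 31900 W/m²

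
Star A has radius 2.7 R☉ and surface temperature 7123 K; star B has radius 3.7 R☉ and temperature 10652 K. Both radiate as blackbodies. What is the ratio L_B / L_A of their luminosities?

L = 4πR²σT⁴ ∝ R²T⁴, so L_B/L_A = (3.7/2.7)² × (10652/7123)⁴ = 1.88 × 5.00 = 9.39.

L_B/L_A ≈ 9.39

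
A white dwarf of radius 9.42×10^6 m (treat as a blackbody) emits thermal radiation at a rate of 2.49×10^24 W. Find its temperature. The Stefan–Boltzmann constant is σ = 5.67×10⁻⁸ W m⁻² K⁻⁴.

A = 4πr² = 4π × (9.42×10^6)² = 1.12×10^15 m².
From P = σAT⁴, T = (P / σA)^(1/4) = (2.49×10^24 / (5.67×10⁻⁸ × 1.12×10^15))^(1/4).
T = (3.94×10^16)^(1/4) = 14100 K.

T ≈ 14100 K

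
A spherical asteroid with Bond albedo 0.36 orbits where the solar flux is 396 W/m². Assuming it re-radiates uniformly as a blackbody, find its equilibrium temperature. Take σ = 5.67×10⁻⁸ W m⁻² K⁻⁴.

T ≈ 183 K

Power absorbed = (1−a)S·πR²; power emitted = 4πR²σT⁴. Equating and cancelling πR²:
T = ((1−a)S / 4σ)^(1/4) = (253 / (4 × 5.67×10⁻⁸))^(1/4) = (1.12×10^9)^(1/4).
T = 183 K.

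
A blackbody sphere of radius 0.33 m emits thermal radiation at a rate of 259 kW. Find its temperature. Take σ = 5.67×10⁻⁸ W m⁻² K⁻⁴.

T ≈ 1350 K

A = 4πr² = 4π × (0.33)² = 1.37 m².
From P = σAT⁴, T = (P / σA)^(1/4) = (2.59×10^5 / (5.67×10⁻⁸ × 1.37))^(1/4).
T = (3.34×10^12)^(1/4) = 1350 K.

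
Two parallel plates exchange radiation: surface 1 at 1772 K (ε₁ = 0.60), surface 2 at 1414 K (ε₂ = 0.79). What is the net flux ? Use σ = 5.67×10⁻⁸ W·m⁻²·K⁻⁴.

q ≈ 1.72×10^5 W/m²

For two large parallel gray plates, q = σ(T₁⁴ − T₂⁴) / (1/ε₁ + 1/ε₂ − 1).
1/ε₁ + 1/ε₂ − 1 = 1/0.60 + 1/0.79 − 1 = 1.932.
T₁⁴ − T₂⁴ = 9.86×10^12 − 4.00×10^12 = 5.86×10^12 K⁴.
q = 5.67×10⁻⁸ × 5.86×10^12 / 1.932 = 1.72×10^5 W/m².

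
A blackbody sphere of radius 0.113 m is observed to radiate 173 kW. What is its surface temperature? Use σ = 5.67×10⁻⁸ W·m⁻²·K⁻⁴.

A = 4πr² = 4π × (0.113)² = 0.160 m².
From P = σAT⁴, T = (P / σA)^(1/4) = (1.73×10^5 / (5.67×10⁻⁸ × 0.160))^(1/4).
T = (1.90×10^13)^(1/4) = 2090 K.

T ≈ 2090 K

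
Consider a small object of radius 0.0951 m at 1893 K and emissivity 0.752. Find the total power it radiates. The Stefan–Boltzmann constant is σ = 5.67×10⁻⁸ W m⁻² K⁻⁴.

A = 4πr² = 4π × (0.0951)² = 0.114 m².
P = εσAT⁴ = 0.752 × 5.67×10⁻⁸ × 0.114 × (1893)⁴ = 0.752 × 5.67×10⁻⁸ × 0.114 × 1.28×10^13.
P = 62200 W.

P ≈ 62200 W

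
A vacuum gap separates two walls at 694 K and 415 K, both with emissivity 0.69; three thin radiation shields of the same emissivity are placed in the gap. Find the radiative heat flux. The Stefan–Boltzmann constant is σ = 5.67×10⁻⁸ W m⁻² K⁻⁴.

q ≈ 1510 W/m²

Each of the 4 gaps contributes resistance (2/ε − 1) = 2/0.69 − 1 = 1.899; total = 7.594.
q = σ(T₁⁴ − T₂⁴) / 7.594 = 5.67×10⁻⁸ × 2.02×10^11 / 7.594 = 1510 W/m².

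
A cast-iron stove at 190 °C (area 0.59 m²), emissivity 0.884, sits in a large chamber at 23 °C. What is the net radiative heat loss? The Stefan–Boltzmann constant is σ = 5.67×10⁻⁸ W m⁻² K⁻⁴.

Q ≈ 1130 W

Convert: 190 °C = 463 K; 23 °C = 296 K.
Q = εσA(T⁴ − T_s⁴). T⁴ − T_s⁴ = (463)⁴ − (296)⁴ = 4.60×10^10 − 7.68×10^9 = 3.83×10^10 K⁴.
Q = 0.884 × 5.67×10⁻⁸ × 0.590 × 3.83×10^10 = 1130 W.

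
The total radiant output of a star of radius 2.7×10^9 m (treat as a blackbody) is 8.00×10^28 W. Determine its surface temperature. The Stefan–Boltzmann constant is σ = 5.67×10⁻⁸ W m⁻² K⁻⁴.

T ≈ 11100 K

A = 4πr² = 4π × (2.7×10^9)² = 9.16×10^19 m².
From P = σAT⁴, T = (P / σA)^(1/4) = (8.00×10^28 / (5.67×10⁻⁸ × 9.16×10^19))^(1/4).
T = (1.54×10^16)^(1/4) = 11100 K.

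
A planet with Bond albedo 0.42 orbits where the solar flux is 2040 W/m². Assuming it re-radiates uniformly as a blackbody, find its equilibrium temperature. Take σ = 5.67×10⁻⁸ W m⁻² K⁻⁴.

T ≈ 269 K

Power absorbed = (1−a)S·πR²; power emitted = 4πR²σT⁴. Equating and cancelling πR²:
T = ((1−a)S / 4σ)^(1/4) = (1180 / (4 × 5.67×10⁻⁸))^(1/4) = (5.22×10^9)^(1/4).
T = 269 K.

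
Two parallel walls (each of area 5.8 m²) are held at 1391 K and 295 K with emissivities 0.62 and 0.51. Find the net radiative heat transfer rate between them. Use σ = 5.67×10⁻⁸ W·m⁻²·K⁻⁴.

Q ≈ 4.77×10^5 W

For two large parallel gray plates, q = σ(T₁⁴ − T₂⁴) / (1/ε₁ + 1/ε₂ − 1).
1/ε₁ + 1/ε₂ − 1 = 1/0.62 + 1/0.51 − 1 = 2.574.
T₁⁴ − T₂⁴ = 3.74×10^12 − 7.57×10^9 = 3.74×10^12 K⁴.
q = 5.67×10⁻⁸ × 3.74×10^12 / 2.574 = 82300 W/m².
Q = q·A = 82300 × 5.8 = 4.77×10^5 W.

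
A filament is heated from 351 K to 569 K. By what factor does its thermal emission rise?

P ∝ T⁴, so the ratio is (569/351)⁴ = (1.621)⁴ = 6.91.

ratio ≈ 6.91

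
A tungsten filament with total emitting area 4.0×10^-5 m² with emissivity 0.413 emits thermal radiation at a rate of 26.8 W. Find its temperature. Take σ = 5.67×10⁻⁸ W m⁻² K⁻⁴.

T ≈ 2310 K

From P = εσAT⁴, T = (P / εσA)^(1/4) = (26.8 / (0.413 × 5.67×10⁻⁸ × 4.00×10^-5))^(1/4).
T = (2.86×10^13)^(1/4) = 2310 K.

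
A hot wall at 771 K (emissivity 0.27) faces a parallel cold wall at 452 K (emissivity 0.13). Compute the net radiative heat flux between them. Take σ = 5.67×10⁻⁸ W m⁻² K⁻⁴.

For two large parallel gray plates, q = σ(T₁⁴ − T₂⁴) / (1/ε₁ + 1/ε₂ − 1).
1/ε₁ + 1/ε₂ − 1 = 1/0.27 + 1/0.13 − 1 = 10.40.
T₁⁴ − T₂⁴ = 3.53×10^11 − 4.17×10^10 = 3.12×10^11 K⁴.
q = 5.67×10⁻⁸ × 3.12×10^11 / 10.40 = 1700 W/m².

q ≈ 1700 W/m²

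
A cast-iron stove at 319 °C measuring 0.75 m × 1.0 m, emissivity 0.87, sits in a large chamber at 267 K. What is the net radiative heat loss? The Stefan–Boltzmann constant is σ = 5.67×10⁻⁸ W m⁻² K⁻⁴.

Q ≈ 4360 W

A = 0.75 × 1.0 = 0.750 m².
Convert: 319 °C = 592 K.
Q = εσA(T⁴ − T_s⁴). T⁴ − T_s⁴ = (592)⁴ − (267)⁴ = 1.23×10^11 − 5.08×10^9 = 1.18×10^11 K⁴.
Q = 0.87 × 5.67×10⁻⁸ × 0.750 × 1.18×10^11 = 4360 W.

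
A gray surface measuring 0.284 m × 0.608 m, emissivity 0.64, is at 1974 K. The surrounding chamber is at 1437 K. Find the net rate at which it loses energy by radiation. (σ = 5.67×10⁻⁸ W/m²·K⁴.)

A = 0.284 × 0.608 = 0.173 m².
Q = εσA(T⁴ − T_s⁴). T⁴ − T_s⁴ = (1974)⁴ − (1437)⁴ = 1.52×10^13 − 4.26×10^12 = 1.09×10^13 K⁴.
Q = 0.64 × 5.67×10⁻⁸ × 0.173 × 1.09×10^13 = 68400 W.

Q ≈ 68400 W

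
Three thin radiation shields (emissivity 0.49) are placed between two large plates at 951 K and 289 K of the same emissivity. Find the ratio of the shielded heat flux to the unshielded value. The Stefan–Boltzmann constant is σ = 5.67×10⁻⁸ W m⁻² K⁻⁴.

ratio ≈ 0.250

With N identical shields there are N+1 = 4 gaps in series, each with the same radiative resistance, so the flux falls to 1/(N+1) of its unshielded value.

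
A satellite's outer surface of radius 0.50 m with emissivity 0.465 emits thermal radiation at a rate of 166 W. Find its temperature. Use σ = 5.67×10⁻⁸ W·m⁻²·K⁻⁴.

T ≈ 212 K

A = 4πr² = 4π × (0.50)² = 3.14 m².
From P = εσAT⁴, T = (P / εσA)^(1/4) = (166 / (0.465 × 5.67×10⁻⁸ × 3.14))^(1/4).
T = (2.00×10^9)^(1/4) = 212 K.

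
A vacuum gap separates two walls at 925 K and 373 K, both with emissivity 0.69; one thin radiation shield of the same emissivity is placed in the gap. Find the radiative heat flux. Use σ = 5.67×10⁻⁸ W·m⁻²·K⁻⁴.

Each of the 2 gaps contributes resistance (2/ε − 1) = 2/0.69 − 1 = 1.899; total = 3.797.
q = σ(T₁⁴ − T₂⁴) / 3.797 = 5.67×10⁻⁸ × 7.13×10^11 / 3.797 = 10600 W/m².

q ≈ 10600 W/m²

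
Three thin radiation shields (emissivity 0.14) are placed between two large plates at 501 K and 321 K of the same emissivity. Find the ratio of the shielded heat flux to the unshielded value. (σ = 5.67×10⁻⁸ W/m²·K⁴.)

ratio ≈ 0.250

With N identical shields there are N+1 = 4 gaps in series, each with the same radiative resistance, so the flux falls to 1/(N+1) of its unshielded value.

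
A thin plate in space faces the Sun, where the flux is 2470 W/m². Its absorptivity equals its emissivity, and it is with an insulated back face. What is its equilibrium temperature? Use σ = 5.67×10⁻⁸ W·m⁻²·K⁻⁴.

T ≈ 457 K

Absorbed flux αS = emitted flux εσT⁴ (one radiating face); with α = ε, T = (S/σ)^(1/4).
T = (2470 / 5.67×10⁻⁸)^(1/4) = (4.36×10^10)^(1/4).
T = 457 K.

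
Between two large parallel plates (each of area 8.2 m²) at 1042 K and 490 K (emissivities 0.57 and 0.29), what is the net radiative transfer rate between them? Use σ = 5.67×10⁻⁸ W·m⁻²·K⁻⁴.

For two large parallel gray plates, q = σ(T₁⁴ − T₂⁴) / (1/ε₁ + 1/ε₂ − 1).
1/ε₁ + 1/ε₂ − 1 = 1/0.57 + 1/0.29 − 1 = 4.203.
T₁⁴ − T₂⁴ = 1.18×10^12 − 5.76×10^10 = 1.12×10^12 K⁴.
q = 5.67×10⁻⁸ × 1.12×10^12 / 4.203 = 15100 W/m².
Q = q·A = 15100 × 8.2 = 1.24×10^5 W.

Q ≈ 1.24×10^5 W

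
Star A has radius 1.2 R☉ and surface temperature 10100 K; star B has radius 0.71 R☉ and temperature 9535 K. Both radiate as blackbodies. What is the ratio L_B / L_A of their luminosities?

L = 4πR²σT⁴ ∝ R²T⁴, so L_B/L_A = (0.71/1.2)² × (9535/10100)⁴ = 0.350 × 0.794 = 0.278.

L_B/L_A ≈ 0.278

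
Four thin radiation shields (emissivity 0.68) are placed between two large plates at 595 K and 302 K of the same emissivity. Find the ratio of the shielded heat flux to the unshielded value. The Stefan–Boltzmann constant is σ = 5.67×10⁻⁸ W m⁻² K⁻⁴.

With N identical shields there are N+1 = 5 gaps in series, each with the same radiative resistance, so the flux falls to 1/(N+1) of its unshielded value.

ratio ≈ 0.200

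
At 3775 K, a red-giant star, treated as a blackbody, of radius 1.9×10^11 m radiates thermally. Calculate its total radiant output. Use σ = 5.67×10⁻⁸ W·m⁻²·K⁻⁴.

A = 4πr² = 4π × (1.9×10^11)² = 4.54×10^23 m².
P = σAT⁴ = 5.67×10⁻⁸ × 4.54×10^23 × (3775)⁴ = 5.67×10⁻⁸ × 4.54×10^23 × 2.03×10^14.
P = 5.22×10^30 W.

P ≈ 5.22×10^30 W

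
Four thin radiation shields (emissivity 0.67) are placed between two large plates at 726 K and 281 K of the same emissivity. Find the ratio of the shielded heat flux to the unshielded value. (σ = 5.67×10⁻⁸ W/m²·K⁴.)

With N identical shields there are N+1 = 5 gaps in series, each with the same radiative resistance, so the flux falls to 1/(N+1) of its unshielded value.

ratio ≈ 0.200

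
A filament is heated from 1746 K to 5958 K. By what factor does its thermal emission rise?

P ∝ T⁴, so the ratio is (5958/1746)⁴ = (3.412)⁴ = 136.

ratio ≈ 136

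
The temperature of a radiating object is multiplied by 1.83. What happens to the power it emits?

factor ≈ 11.2

P ∝ T⁴, so the power scales as (1.83)⁴ = 11.2.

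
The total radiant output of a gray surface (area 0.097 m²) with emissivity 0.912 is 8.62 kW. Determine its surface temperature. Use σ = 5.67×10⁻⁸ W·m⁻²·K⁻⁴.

T ≈ 1140 K

From P = εσAT⁴, T = (P / εσA)^(1/4) = (8620 / (0.912 × 5.67×10⁻⁸ × 0.0970))^(1/4).
T = (1.72×10^12)^(1/4) = 1140 K.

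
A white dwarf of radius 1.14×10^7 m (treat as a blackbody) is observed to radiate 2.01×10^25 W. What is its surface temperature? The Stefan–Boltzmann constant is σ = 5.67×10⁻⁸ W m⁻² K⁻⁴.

T ≈ 21600 K

A = 4πr² = 4π × (1.14×10^7)² = 1.63×10^15 m².
From P = σAT⁴, T = (P / σA)^(1/4) = (2.01×10^25 / (5.67×10⁻⁸ × 1.63×10^15))^(1/4).
T = (2.17×10^17)^(1/4) = 21600 K.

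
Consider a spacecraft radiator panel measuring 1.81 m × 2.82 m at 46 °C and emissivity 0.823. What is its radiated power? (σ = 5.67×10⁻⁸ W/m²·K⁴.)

A = 1.81 × 2.82 = 5.10 m².
46 °C = 319 K.
P = εσAT⁴ = 0.823 × 5.67×10⁻⁸ × 5.10 × (319)⁴ = 0.823 × 5.67×10⁻⁸ × 5.10 × 1.04×10^10.
P = 2470 W.

P ≈ 2470 W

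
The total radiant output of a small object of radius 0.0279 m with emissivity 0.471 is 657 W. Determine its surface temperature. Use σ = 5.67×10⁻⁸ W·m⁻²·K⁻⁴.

A = 4πr² = 4π × (0.0279)² = 9.78×10^-3 m².
From P = εσAT⁴, T = (P / εσA)^(1/4) = (657 / (0.471 × 5.67×10⁻⁸ × 9.78×10^-3))^(1/4).
T = (2.52×10^12)^(1/4) = 1260 K.

T ≈ 1260 K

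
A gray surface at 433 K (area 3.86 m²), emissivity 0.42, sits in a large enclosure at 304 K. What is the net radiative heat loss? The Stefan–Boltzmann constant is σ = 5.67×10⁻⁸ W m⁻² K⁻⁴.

Q ≈ 2450 W

Q = εσA(T⁴ − T_s⁴). T⁴ − T_s⁴ = (433)⁴ − (304)⁴ = 3.52×10^10 − 8.54×10^9 = 2.66×10^10 K⁴.
Q = 0.42 × 5.67×10⁻⁸ × 3.86 × 2.66×10^10 = 2450 W.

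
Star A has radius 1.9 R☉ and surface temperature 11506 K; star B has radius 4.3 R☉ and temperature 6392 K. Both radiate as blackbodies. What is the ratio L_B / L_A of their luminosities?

L_B/L_A ≈ 0.488

L = 4πR²σT⁴ ∝ R²T⁴, so L_B/L_A = (4.3/1.9)² × (6392/11506)⁴ = 5.12 × 0.0952 = 0.488.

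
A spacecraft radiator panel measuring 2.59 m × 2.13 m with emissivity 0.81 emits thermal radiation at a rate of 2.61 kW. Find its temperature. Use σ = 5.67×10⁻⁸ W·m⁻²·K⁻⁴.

T ≈ 319 K

A = 2.59 × 2.13 = 5.52 m².
From P = εσAT⁴, T = (P / εσA)^(1/4) = (2610 / (0.81 × 5.67×10⁻⁸ × 5.52))^(1/4).
T = (1.03×10^10)^(1/4) = 319 K.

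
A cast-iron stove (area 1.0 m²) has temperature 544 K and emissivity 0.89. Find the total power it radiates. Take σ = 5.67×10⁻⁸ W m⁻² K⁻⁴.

Stefan–Boltzmann: P = εσAT⁴ = 0.89 × 5.67×10⁻⁸ × 1.00 × (544)⁴ = 0.89 × 5.67×10⁻⁸ × 1.00 × 8.76×10^10.
P = 4420 W.

P ≈ 4420 W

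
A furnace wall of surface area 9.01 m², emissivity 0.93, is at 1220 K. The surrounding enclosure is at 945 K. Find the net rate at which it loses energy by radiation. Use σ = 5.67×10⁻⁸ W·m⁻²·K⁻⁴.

Q = εσA(T⁴ − T_s⁴). T⁴ − T_s⁴ = (1220)⁴ − (945)⁴ = 2.22×10^12 − 7.97×10^11 = 1.42×10^12 K⁴.
Q = 0.93 × 5.67×10⁻⁸ × 9.01 × 1.42×10^12 = 6.74×10^5 W.

Q ≈ 6.74×10^5 W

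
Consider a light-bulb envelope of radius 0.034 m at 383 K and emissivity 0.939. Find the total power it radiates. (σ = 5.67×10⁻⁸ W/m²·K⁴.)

A = 4πr² = 4π × (0.034)² = 0.0145 m².
P = εσAT⁴ = 0.939 × 5.67×10⁻⁸ × 0.0145 × (383)⁴ = 0.939 × 5.67×10⁻⁸ × 0.0145 × 2.15×10^10.
P = 16.6 W.

P ≈ 16.6 W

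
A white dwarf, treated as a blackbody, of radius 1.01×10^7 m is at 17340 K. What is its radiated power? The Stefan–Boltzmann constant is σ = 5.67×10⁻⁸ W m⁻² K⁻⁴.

A = 4πr² = 4π × (1.01×10^7)² = 1.28×10^15 m².
P = σAT⁴ = 5.67×10⁻⁸ × 1.28×10^15 × (17340)⁴ = 5.67×10⁻⁸ × 1.28×10^15 × 9.04×10^16.
P = 6.57×10^24 W.

P ≈ 6.57×10^24 W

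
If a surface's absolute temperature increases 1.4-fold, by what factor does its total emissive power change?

factor ≈ 3.84

P ∝ T⁴, so the power scales as (1.4)⁴ = 3.84.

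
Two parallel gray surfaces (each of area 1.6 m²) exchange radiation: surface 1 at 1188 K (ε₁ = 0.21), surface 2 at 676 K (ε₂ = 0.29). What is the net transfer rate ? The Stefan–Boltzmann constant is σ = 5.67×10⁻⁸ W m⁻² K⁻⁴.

Q ≈ 22400 W

For two large parallel gray plates, q = σ(T₁⁴ − T₂⁴) / (1/ε₁ + 1/ε₂ − 1).
1/ε₁ + 1/ε₂ − 1 = 1/0.21 + 1/0.29 − 1 = 7.210.
T₁⁴ − T₂⁴ = 1.99×10^12 − 2.09×10^11 = 1.78×10^12 K⁴.
q = 5.67×10⁻⁸ × 1.78×10^12 / 7.210 = 14000 W/m².
Q = q·A = 14000 × 1.6 = 22400 W.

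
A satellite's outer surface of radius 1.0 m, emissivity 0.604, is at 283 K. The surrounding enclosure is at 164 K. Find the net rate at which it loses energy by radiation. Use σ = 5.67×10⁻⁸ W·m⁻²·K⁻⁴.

Q ≈ 2450 W

A = 4πr² = 4π × (1.0)² = 12.6 m².
Q = εσA(T⁴ − T_s⁴). T⁴ − T_s⁴ = (283)⁴ − (164)⁴ = 6.41×10^9 − 7.23×10^8 = 5.69×10^9 K⁴.
Q = 0.604 × 5.67×10⁻⁸ × 12.6 × 5.69×10^9 = 2450 W.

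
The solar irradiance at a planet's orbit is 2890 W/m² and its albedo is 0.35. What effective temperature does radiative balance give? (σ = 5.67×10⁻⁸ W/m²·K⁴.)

T ≈ 302 K

Power absorbed = (1−a)S·πR²; power emitted = 4πR²σT⁴. Equating and cancelling πR²:
T = ((1−a)S / 4σ)^(1/4) = (1880 / (4 × 5.67×10⁻⁸))^(1/4) = (8.28×10^9)^(1/4).
T = 302 K.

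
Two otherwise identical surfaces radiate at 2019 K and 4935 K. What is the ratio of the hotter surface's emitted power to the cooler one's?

ratio ≈ 35.7

P ∝ T⁴, so the ratio is (4935/2019)⁴ = (2.444)⁴ = 35.7.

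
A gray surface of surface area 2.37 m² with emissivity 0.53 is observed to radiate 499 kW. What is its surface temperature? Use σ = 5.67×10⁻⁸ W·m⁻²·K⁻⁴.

T ≈ 1630 K

From P = εσAT⁴, T = (P / εσA)^(1/4) = (4.99×10^5 / (0.53 × 5.67×10⁻⁸ × 2.37))^(1/4).
T = (7.01×10^12)^(1/4) = 1630 K.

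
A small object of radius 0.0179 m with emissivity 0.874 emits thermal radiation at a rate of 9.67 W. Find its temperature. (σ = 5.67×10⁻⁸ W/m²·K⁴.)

T ≈ 469 K

A = 4πr² = 4π × (0.0179)² = 4.03×10^-3 m².
From P = εσAT⁴, T = (P / εσA)^(1/4) = (9.67 / (0.874 × 5.67×10⁻⁸ × 4.03×10^-3))^(1/4).
T = (4.85×10^10)^(1/4) = 469 K.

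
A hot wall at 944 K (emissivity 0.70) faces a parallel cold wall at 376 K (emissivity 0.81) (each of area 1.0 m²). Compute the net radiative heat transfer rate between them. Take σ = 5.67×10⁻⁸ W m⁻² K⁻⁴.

For two large parallel gray plates, q = σ(T₁⁴ − T₂⁴) / (1/ε₁ + 1/ε₂ − 1).
1/ε₁ + 1/ε₂ − 1 = 1/0.70 + 1/0.81 − 1 = 1.663.
T₁⁴ − T₂⁴ = 7.94×10^11 − 2.00×10^10 = 7.74×10^11 K⁴.
q = 5.67×10⁻⁸ × 7.74×10^11 / 1.663 = 26400 W/m².
Q = q·A = 26400 × 1.0 = 26400 W.

Q ≈ 26400 W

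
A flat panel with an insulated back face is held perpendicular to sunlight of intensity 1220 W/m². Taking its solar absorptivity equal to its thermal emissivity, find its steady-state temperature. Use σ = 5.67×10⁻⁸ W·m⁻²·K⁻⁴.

T ≈ 383 K

Absorbed flux αS = emitted flux εσT⁴ (one radiating face); with α = ε, T = (S/σ)^(1/4).
T = (1220 / 5.67×10⁻⁸)^(1/4) = (2.15×10^10)^(1/4).
T = 383 K.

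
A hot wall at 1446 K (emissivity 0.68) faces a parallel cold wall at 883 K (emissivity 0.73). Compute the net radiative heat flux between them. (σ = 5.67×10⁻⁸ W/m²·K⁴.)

q ≈ 1.16×10^5 W/m²

For two large parallel gray plates, q = σ(T₁⁴ − T₂⁴) / (1/ε₁ + 1/ε₂ − 1).
1/ε₁ + 1/ε₂ − 1 = 1/0.68 + 1/0.73 − 1 = 1.840.
T₁⁴ − T₂⁴ = 4.37×10^12 − 6.08×10^11 = 3.76×10^12 K⁴.
q = 5.67×10⁻⁸ × 3.76×10^12 / 1.840 = 1.16×10^5 W/m².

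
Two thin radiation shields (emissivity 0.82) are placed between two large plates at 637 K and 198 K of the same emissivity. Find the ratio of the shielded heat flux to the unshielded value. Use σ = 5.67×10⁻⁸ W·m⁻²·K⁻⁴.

With N identical shields there are N+1 = 3 gaps in series, each with the same radiative resistance, so the flux falls to 1/(N+1) of its unshielded value.

ratio ≈ 0.333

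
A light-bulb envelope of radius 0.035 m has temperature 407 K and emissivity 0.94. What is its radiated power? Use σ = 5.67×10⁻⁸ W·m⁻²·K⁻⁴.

A = 4πr² = 4π × (0.035)² = 0.0154 m².
Stefan–Boltzmann: P = εσAT⁴ = 0.94 × 5.67×10⁻⁸ × 0.0154 × (407)⁴ = 0.94 × 5.67×10⁻⁸ × 0.0154 × 2.74×10^10.
P = 22.5 W.

P ≈ 22.5 W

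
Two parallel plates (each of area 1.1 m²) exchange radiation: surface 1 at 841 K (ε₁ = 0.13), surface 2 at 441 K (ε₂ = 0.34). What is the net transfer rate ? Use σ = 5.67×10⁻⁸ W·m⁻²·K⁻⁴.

For two large parallel gray plates, q = σ(T₁⁴ − T₂⁴) / (1/ε₁ + 1/ε₂ − 1).
1/ε₁ + 1/ε₂ − 1 = 1/0.13 + 1/0.34 − 1 = 9.633.
T₁⁴ − T₂⁴ = 5.00×10^11 − 3.78×10^10 = 4.62×10^11 K⁴.
q = 5.67×10⁻⁸ × 4.62×10^11 / 9.633 = 2720 W/m².
Q = q·A = 2720 × 1.1 = 2990 W.

Q ≈ 2990 W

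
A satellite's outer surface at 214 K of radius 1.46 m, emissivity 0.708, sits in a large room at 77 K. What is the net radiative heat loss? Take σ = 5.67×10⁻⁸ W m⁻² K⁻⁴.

Q ≈ 2220 W

A = 4πr² = 4π × (1.46)² = 26.8 m².
Q = εσA(T⁴ − T_s⁴). T⁴ − T_s⁴ = (214)⁴ − (77)⁴ = 2.10×10^9 − 3.52×10^7 = 2.06×10^9 K⁴.
Q = 0.708 × 5.67×10⁻⁸ × 26.8 × 2.06×10^9 = 2220 W.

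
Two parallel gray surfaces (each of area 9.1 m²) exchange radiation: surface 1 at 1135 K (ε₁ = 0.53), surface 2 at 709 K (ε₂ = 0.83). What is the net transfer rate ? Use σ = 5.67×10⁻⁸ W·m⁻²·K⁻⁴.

Q ≈ 3.47×10^5 W

For two large parallel gray plates, q = σ(T₁⁴ − T₂⁴) / (1/ε₁ + 1/ε₂ − 1).
1/ε₁ + 1/ε₂ − 1 = 1/0.53 + 1/0.83 − 1 = 2.092.
T₁⁴ − T₂⁴ = 1.66×10^12 − 2.53×10^11 = 1.41×10^12 K⁴.
q = 5.67×10⁻⁸ × 1.41×10^12 / 2.092 = 38100 W/m².
Q = q·A = 38100 × 9.1 = 3.47×10^5 W.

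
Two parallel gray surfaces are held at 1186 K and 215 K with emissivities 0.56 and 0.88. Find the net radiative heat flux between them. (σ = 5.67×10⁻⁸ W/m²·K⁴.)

For two large parallel gray plates, q = σ(T₁⁴ − T₂⁴) / (1/ε₁ + 1/ε₂ − 1).
1/ε₁ + 1/ε₂ − 1 = 1/0.56 + 1/0.88 − 1 = 1.922.
T₁⁴ − T₂⁴ = 1.98×10^12 − 2.14×10^9 = 1.98×10^12 K⁴.
q = 5.67×10⁻⁸ × 1.98×10^12 / 1.922 = 58300 W/m².

q ≈ 58300 W/m²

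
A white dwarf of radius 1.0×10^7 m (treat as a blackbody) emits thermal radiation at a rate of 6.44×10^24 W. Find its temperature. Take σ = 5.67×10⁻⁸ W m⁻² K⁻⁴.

A = 4πr² = 4π × (1.0×10^7)² = 1.26×10^15 m².
From P = σAT⁴, T = (P / σA)^(1/4) = (6.44×10^24 / (5.67×10⁻⁸ × 1.26×10^15))^(1/4).
T = (9.04×10^16)^(1/4) = 17300 K.

T ≈ 17300 K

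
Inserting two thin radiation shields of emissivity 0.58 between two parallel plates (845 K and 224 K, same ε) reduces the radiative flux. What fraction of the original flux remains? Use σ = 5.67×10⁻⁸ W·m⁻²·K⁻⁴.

With N identical shields there are N+1 = 3 gaps in series, each with the same radiative resistance, so the flux falls to 1/(N+1) of its unshielded value.

ratio ≈ 0.333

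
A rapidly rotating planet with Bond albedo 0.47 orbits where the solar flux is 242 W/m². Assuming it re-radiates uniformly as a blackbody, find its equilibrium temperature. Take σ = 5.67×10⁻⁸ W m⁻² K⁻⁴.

Power absorbed = (1−a)S·πR²; power emitted = 4πR²σT⁴. Equating and cancelling πR²:
T = ((1−a)S / 4σ)^(1/4) = (128 / (4 × 5.67×10⁻⁸))^(1/4) = (5.66×10^8)^(1/4).
T = 154 K.

T ≈ 154 K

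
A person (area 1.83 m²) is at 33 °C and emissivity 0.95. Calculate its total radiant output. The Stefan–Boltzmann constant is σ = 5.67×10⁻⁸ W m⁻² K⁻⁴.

33 °C = 306 K.
Stefan–Boltzmann: P = εσAT⁴ = 0.95 × 5.67×10⁻⁸ × 1.83 × (306)⁴ = 0.95 × 5.67×10⁻⁸ × 1.83 × 8.77×10^9.
P = 864 W.

P ≈ 864 W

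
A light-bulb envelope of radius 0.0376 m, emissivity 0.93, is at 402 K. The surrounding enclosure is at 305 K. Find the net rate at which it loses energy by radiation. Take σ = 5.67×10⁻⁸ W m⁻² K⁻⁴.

A = 4πr² = 4π × (0.0376)² = 0.0178 m².
Q = εσA(T⁴ − T_s⁴). T⁴ − T_s⁴ = (402)⁴ − (305)⁴ = 2.61×10^10 − 8.65×10^9 = 1.75×10^10 K⁴.
Q = 0.93 × 5.67×10⁻⁸ × 0.0178 × 1.75×10^10 = 16.4 W.

Q ≈ 16.4 W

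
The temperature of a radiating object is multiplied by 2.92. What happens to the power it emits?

P ∝ T⁴, so the power scales as (2.92)⁴ = 72.7.

factor ≈ 72.7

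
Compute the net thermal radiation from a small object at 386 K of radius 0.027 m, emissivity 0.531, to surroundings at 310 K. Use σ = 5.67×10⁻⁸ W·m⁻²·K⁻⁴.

A = 4πr² = 4π × (0.027)² = 9.16×10^-3 m².
Q = εσA(T⁴ − T_s⁴). T⁴ − T_s⁴ = (386)⁴ − (310)⁴ = 2.22×10^10 − 9.24×10^9 = 1.30×10^10 K⁴.
Q = 0.531 × 5.67×10⁻⁸ × 9.16×10^-3 × 1.30×10^10 = 3.58 W.

Q ≈ 3.58 W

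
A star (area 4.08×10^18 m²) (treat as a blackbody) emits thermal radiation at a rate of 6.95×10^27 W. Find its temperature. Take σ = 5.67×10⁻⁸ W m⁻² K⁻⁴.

From P = σAT⁴, T = (P / σA)^(1/4) = (6.95×10^27 / (5.67×10⁻⁸ × 4.08×10^18))^(1/4).
T = (3.00×10^16)^(1/4) = 13200 K.

T ≈ 13200 K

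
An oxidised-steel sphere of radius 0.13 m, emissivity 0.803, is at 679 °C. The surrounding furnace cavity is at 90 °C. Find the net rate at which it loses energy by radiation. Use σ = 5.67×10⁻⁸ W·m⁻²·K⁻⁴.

A = 4πr² = 4π × (0.13)² = 0.212 m².
Convert: 679 °C = 952 K; 90 °C = 363 K.
Q = εσA(T⁴ − T_s⁴). T⁴ − T_s⁴ = (952)⁴ − (363)⁴ = 8.21×10^11 − 1.74×10^10 = 8.04×10^11 K⁴.
Q = 0.803 × 5.67×10⁻⁸ × 0.212 × 8.04×10^11 = 7770 W.

Q ≈ 7770 W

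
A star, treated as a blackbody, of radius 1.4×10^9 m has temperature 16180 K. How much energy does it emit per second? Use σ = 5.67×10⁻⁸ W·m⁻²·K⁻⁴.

P ≈ 9.57×10^28 W

A = 4πr² = 4π × (1.4×10^9)² = 2.46×10^19 m².
P = σAT⁴ = 5.67×10⁻⁸ × 2.46×10^19 × (16180)⁴ = 5.67×10⁻⁸ × 2.46×10^19 × 6.85×10^16.
P = 9.57×10^28 W.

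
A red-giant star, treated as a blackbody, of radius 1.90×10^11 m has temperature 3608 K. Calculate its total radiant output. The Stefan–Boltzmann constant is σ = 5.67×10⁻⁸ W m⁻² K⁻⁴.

P ≈ 4.36×10^30 W

A = 4πr² = 4π × (1.90×10^11)² = 4.54×10^23 m².
P = σAT⁴ = 5.67×10⁻⁸ × 4.54×10^23 × (3608)⁴ = 5.67×10⁻⁸ × 4.54×10^23 × 1.69×10^14.
P = 4.36×10^30 W.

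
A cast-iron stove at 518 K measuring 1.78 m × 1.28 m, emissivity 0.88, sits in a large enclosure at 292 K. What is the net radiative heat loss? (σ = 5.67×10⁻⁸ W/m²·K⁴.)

A = 1.78 × 1.28 = 2.28 m².
Q = εσA(T⁴ − T_s⁴). T⁴ − T_s⁴ = (518)⁴ − (292)⁴ = 7.20×10^10 − 7.27×10^9 = 6.47×10^10 K⁴.
Q = 0.88 × 5.67×10⁻⁸ × 2.28 × 6.47×10^10 = 7360 W.

Q ≈ 7360 W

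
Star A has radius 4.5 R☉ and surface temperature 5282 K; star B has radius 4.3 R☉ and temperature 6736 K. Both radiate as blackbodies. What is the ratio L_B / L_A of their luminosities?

L_B/L_A ≈ 2.42

L = 4πR²σT⁴ ∝ R²T⁴, so L_B/L_A = (4.3/4.5)² × (6736/5282)⁴ = 0.913 × 2.64 = 2.42.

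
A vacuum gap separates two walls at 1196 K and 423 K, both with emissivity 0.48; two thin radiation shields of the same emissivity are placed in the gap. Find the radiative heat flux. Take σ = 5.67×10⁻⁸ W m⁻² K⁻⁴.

Each of the 3 gaps contributes resistance (2/ε − 1) = 2/0.48 − 1 = 3.167; total = 9.500.
q = σ(T₁⁴ − T₂⁴) / 9.500 = 5.67×10⁻⁸ × 2.01×10^12 / 9.500 = 12000 W/m².

q ≈ 12000 W/m²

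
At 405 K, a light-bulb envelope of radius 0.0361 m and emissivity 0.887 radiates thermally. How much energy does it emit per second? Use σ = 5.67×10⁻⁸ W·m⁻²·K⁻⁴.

A = 4πr² = 4π × (0.0361)² = 0.0164 m².
Stefan–Boltzmann: P = εσAT⁴ = 0.887 × 5.67×10⁻⁸ × 0.0164 × (405)⁴ = 0.887 × 5.67×10⁻⁸ × 0.0164 × 2.69×10^10.
P = 22.2 W.

P ≈ 22.2 W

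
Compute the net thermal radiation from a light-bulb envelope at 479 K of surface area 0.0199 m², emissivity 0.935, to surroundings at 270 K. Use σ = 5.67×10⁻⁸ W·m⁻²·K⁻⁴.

Q = εσA(T⁴ − T_s⁴). T⁴ − T_s⁴ = (479)⁴ − (270)⁴ = 5.26×10^10 − 5.31×10^9 = 4.73×10^10 K⁴.
Q = 0.935 × 5.67×10⁻⁸ × 0.0199 × 4.73×10^10 = 49.9 W.

Q ≈ 49.9 W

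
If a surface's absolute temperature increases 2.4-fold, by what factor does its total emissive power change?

P ∝ T⁴, so the power scales as (2.4)⁴ = 33.2.

factor ≈ 33.2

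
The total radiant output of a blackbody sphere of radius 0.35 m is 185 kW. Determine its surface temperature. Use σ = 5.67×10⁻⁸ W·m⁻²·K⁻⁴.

A = 4πr² = 4π × (0.35)² = 1.54 m².
From P = σAT⁴, T = (P / σA)^(1/4) = (1.85×10^5 / (5.67×10⁻⁸ × 1.54))^(1/4).
T = (2.12×10^12)^(1/4) = 1210 K.

T ≈ 1210 K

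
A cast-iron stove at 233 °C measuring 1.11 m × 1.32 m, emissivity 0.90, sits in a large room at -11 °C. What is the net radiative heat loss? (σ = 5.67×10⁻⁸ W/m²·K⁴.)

Q ≈ 4550 W

A = 1.11 × 1.32 = 1.47 m².
Convert: 233 °C = 506 K; -11 °C = 262 K.
Q = εσA(T⁴ − T_s⁴). T⁴ − T_s⁴ = (506)⁴ − (262)⁴ = 6.56×10^10 − 4.71×10^9 = 6.08×10^10 K⁴.
Q = 0.90 × 5.67×10⁻⁸ × 1.47 × 6.08×10^10 = 4550 W.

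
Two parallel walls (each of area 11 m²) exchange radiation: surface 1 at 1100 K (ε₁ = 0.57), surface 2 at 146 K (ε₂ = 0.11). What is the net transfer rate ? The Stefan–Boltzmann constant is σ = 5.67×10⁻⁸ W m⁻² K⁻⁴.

For two large parallel gray plates, q = σ(T₁⁴ − T₂⁴) / (1/ε₁ + 1/ε₂ − 1).
1/ε₁ + 1/ε₂ − 1 = 1/0.57 + 1/0.11 − 1 = 9.845.
T₁⁴ − T₂⁴ = 1.46×10^12 − 4.54×10^8 = 1.46×10^12 K⁴.
q = 5.67×10⁻⁸ × 1.46×10^12 / 9.845 = 8430 W/m².
Q = q·A = 8430 × 11 = 92700 W.

Q ≈ 92700 W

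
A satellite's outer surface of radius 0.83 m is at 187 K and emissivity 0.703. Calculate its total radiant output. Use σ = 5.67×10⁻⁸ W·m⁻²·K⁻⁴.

P ≈ 422 W

A = 4πr² = 4π × (0.83)² = 8.66 m².
P = εσAT⁴ = 0.703 × 5.67×10⁻⁸ × 8.66 × (187)⁴ = 0.703 × 5.67×10⁻⁸ × 8.66 × 1.22×10^9.
P = 422 W.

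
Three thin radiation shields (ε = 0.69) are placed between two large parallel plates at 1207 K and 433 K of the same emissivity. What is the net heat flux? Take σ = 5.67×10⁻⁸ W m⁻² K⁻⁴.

q ≈ 15600 W/m²

Each of the 4 gaps contributes resistance (2/ε − 1) = 2/0.69 − 1 = 1.899; total = 7.594.
q = σ(T₁⁴ − T₂⁴) / 7.594 = 5.67×10⁻⁸ × 2.09×10^12 / 7.594 = 15600 W/m².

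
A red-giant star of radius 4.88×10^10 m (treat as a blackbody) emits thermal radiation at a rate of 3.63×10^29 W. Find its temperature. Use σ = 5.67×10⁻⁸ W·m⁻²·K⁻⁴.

T ≈ 3820 K

A = 4πr² = 4π × (4.88×10^10)² = 2.99×10^22 m².
From P = σAT⁴, T = (P / σA)^(1/4) = (3.63×10^29 / (5.67×10⁻⁸ × 2.99×10^22))^(1/4).
T = (2.14×10^14)^(1/4) = 3820 K.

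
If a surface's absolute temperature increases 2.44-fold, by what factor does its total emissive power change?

P ∝ T⁴, so the power scales as (2.44)⁴ = 35.4.

factor ≈ 35.4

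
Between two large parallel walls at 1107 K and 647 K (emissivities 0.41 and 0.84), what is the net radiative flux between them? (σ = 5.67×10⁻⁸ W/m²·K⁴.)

q ≈ 28600 W/m²

For two large parallel gray plates, q = σ(T₁⁴ − T₂⁴) / (1/ε₁ + 1/ε₂ − 1).
1/ε₁ + 1/ε₂ − 1 = 1/0.41 + 1/0.84 − 1 = 2.630.
T₁⁴ − T₂⁴ = 1.50×10^12 − 1.75×10^11 = 1.33×10^12 K⁴.
q = 5.67×10⁻⁸ × 1.33×10^12 / 2.630 = 28600 W/m².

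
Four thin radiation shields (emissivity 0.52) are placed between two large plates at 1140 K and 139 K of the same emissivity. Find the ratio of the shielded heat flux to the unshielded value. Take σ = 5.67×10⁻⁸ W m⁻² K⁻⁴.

ratio ≈ 0.200

With N identical shields there are N+1 = 5 gaps in series, each with the same radiative resistance, so the flux falls to 1/(N+1) of its unshielded value.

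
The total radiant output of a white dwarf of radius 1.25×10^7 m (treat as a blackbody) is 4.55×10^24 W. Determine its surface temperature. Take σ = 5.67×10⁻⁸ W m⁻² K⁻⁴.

T ≈ 14200 K

A = 4πr² = 4π × (1.25×10^7)² = 1.96×10^15 m².
From P = σAT⁴, T = (P / σA)^(1/4) = (4.55×10^24 / (5.67×10⁻⁸ × 1.96×10^15))^(1/4).
T = (4.09×10^16)^(1/4) = 14200 K.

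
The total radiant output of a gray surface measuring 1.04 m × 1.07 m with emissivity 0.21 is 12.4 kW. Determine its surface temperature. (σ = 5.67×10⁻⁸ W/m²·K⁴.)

A = 1.04 × 1.07 = 1.11 m².
From P = εσAT⁴, T = (P / εσA)^(1/4) = (12400 / (0.21 × 5.67×10⁻⁸ × 1.11))^(1/4).
T = (9.36×10^11)^(1/4) = 984 K.

T ≈ 984 K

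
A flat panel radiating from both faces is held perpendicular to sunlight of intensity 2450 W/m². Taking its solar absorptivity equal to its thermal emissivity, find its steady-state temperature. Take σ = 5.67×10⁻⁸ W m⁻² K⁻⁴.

Absorbed flux αS = emitted flux 2εσT⁴ per unit area; with α = ε this gives T = (S/2σ)^(1/4).
T = (2450 / (2 × 5.67×10⁻⁸))^(1/4) = (2.16×10^10)^(1/4).
T = 383 K.

T ≈ 383 K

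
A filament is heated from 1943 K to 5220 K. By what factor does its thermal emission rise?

ratio ≈ 52.1

P ∝ T⁴, so the ratio is (5220/1943)⁴ = (2.687)⁴ = 52.1.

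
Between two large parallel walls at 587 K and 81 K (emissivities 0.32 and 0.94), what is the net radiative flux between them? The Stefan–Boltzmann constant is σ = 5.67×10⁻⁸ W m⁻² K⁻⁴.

For two large parallel gray plates, q = σ(T₁⁴ − T₂⁴) / (1/ε₁ + 1/ε₂ − 1).
1/ε₁ + 1/ε₂ − 1 = 1/0.32 + 1/0.94 − 1 = 3.189.
T₁⁴ − T₂⁴ = 1.19×10^11 − 4.30×10^7 = 1.19×10^11 K⁴.
q = 5.67×10⁻⁸ × 1.19×10^11 / 3.189 = 2110 W/m².

q ≈ 2110 W/m²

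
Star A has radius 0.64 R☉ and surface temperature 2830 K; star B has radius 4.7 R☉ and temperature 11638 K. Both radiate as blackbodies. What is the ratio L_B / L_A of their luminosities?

L_B/L_A ≈ 15400

L = 4πR²σT⁴ ∝ R²T⁴, so L_B/L_A = (4.7/0.64)² × (11638/2830)⁴ = 53.9 × 286 = 15400.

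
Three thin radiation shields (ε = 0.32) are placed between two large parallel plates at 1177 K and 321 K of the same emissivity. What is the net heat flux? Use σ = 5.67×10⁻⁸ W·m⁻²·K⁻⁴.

Each of the 4 gaps contributes resistance (2/ε − 1) = 2/0.32 − 1 = 5.250; total = 21.00.
q = σ(T₁⁴ − T₂⁴) / 21.00 = 5.67×10⁻⁸ × 1.91×10^12 / 21.00 = 5150 W/m².

q ≈ 5150 W/m²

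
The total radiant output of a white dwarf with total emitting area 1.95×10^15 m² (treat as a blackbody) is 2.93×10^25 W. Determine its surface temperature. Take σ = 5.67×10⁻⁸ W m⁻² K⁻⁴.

From P = σAT⁴, T = (P / σA)^(1/4) = (2.93×10^25 / (5.67×10⁻⁸ × 1.95×10^15))^(1/4).
T = (2.65×10^17)^(1/4) = 22700 K.

T ≈ 22700 K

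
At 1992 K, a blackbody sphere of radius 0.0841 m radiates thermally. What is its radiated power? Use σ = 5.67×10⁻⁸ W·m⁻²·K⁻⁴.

P ≈ 79300 W

A = 4πr² = 4π × (0.0841)² = 0.0889 m².
P = σAT⁴ = 5.67×10⁻⁸ × 0.0889 × (1992)⁴ = 5.67×10⁻⁸ × 0.0889 × 1.57×10^13.
P = 79300 W.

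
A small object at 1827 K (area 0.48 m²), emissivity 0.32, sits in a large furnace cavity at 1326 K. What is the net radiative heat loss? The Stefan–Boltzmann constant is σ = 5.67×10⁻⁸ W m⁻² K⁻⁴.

Q = εσA(T⁴ − T_s⁴). T⁴ − T_s⁴ = (1827)⁴ − (1326)⁴ = 1.11×10^13 − 3.09×10^12 = 8.05×10^12 K⁴.
Q = 0.32 × 5.67×10⁻⁸ × 0.480 × 8.05×10^12 = 70100 W.

Q ≈ 70100 W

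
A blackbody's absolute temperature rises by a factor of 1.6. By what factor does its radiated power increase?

P ∝ T⁴, so the power scales as (1.6)⁴ = 6.55.

factor ≈ 6.55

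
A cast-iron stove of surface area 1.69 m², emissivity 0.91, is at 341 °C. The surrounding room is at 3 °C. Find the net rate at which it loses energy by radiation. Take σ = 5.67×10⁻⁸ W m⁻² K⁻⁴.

Q ≈ 11900 W

Convert: 341 °C = 614 K; 3 °C = 276 K.
Q = εσA(T⁴ − T_s⁴). T⁴ − T_s⁴ = (614)⁴ − (276)⁴ = 1.42×10^11 − 5.80×10^9 = 1.36×10^11 K⁴.
Q = 0.91 × 5.67×10⁻⁸ × 1.69 × 1.36×10^11 = 11900 W.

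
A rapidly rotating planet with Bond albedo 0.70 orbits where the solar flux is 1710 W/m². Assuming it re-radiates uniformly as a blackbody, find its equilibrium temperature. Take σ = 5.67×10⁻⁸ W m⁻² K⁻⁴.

Power absorbed = (1−a)S·πR²; power emitted = 4πR²σT⁴. Equating and cancelling πR²:
T = ((1−a)S / 4σ)^(1/4) = (513 / (4 × 5.67×10⁻⁸))^(1/4) = (2.26×10^9)^(1/4).
T = 218 K.

T ≈ 218 K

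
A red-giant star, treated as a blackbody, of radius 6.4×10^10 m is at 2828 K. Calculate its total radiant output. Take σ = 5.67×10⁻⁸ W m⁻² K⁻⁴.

P ≈ 1.87×10^29 W

A = 4πr² = 4π × (6.4×10^10)² = 5.15×10^22 m².
P = σAT⁴ = 5.67×10⁻⁸ × 5.15×10^22 × (2828)⁴ = 5.67×10⁻⁸ × 5.15×10^22 × 6.40×10^13.
P = 1.87×10^29 W.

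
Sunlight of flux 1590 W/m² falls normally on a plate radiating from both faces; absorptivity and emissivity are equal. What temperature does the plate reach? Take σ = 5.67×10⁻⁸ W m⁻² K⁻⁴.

T ≈ 344 K

Absorbed flux αS = emitted flux 2εσT⁴ per unit area; with α = ε this gives T = (S/2σ)^(1/4).
T = (1590 / (2 × 5.67×10⁻⁸))^(1/4) = (1.40×10^10)^(1/4).
T = 344 K.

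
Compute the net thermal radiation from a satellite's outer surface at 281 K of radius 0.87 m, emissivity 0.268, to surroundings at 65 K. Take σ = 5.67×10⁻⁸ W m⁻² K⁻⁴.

A = 4πr² = 4π × (0.87)² = 9.51 m².
Q = εσA(T⁴ − T_s⁴). T⁴ − T_s⁴ = (281)⁴ − (65)⁴ = 6.23×10^9 − 1.79×10^7 = 6.22×10^9 K⁴.
Q = 0.268 × 5.67×10⁻⁸ × 9.51 × 6.22×10^9 = 899 W.

Q ≈ 899 W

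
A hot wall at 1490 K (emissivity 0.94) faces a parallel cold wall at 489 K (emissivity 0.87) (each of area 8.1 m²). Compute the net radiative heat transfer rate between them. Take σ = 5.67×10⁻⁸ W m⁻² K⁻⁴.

Q ≈ 1.84×10^6 W

For two large parallel gray plates, q = σ(T₁⁴ − T₂⁴) / (1/ε₁ + 1/ε₂ − 1).
1/ε₁ + 1/ε₂ − 1 = 1/0.94 + 1/0.87 − 1 = 1.213.
T₁⁴ − T₂⁴ = 4.93×10^12 − 5.72×10^10 = 4.87×10^12 K⁴.
q = 5.67×10⁻⁸ × 4.87×10^12 / 1.213 = 2.28×10^5 W/m².
Q = q·A = 2.28×10^5 × 8.1 = 1.84×10^6 W.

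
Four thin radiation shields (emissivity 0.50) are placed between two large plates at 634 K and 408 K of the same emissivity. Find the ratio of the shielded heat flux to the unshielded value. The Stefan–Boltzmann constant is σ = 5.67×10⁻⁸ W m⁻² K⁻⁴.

ratio ≈ 0.200

With N identical shields there are N+1 = 5 gaps in series, each with the same radiative resistance, so the flux falls to 1/(N+1) of its unshielded value.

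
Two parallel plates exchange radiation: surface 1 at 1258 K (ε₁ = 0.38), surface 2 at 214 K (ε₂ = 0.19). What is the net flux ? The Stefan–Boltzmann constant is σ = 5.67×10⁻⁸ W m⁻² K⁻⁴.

For two large parallel gray plates, q = σ(T₁⁴ − T₂⁴) / (1/ε₁ + 1/ε₂ − 1).
1/ε₁ + 1/ε₂ − 1 = 1/0.38 + 1/0.19 − 1 = 6.895.
T₁⁴ − T₂⁴ = 2.50×10^12 − 2.10×10^9 = 2.50×10^12 K⁴.
q = 5.67×10⁻⁸ × 2.50×10^12 / 6.895 = 20600 W/m².

q ≈ 20600 W/m²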